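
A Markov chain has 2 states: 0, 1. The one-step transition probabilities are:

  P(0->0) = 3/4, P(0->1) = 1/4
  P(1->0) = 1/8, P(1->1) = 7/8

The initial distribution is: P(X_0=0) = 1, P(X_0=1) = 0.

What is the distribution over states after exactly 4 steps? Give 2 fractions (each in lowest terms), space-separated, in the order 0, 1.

Propagating the distribution step by step (d_{t+1} = d_t * P):
d_0 = (0=1, 1=0)
  d_1[0] = 1*3/4 + 0*1/8 = 3/4
  d_1[1] = 1*1/4 + 0*7/8 = 1/4
d_1 = (0=3/4, 1=1/4)
  d_2[0] = 3/4*3/4 + 1/4*1/8 = 19/32
  d_2[1] = 3/4*1/4 + 1/4*7/8 = 13/32
d_2 = (0=19/32, 1=13/32)
  d_3[0] = 19/32*3/4 + 13/32*1/8 = 127/256
  d_3[1] = 19/32*1/4 + 13/32*7/8 = 129/256
d_3 = (0=127/256, 1=129/256)
  d_4[0] = 127/256*3/4 + 129/256*1/8 = 891/2048
  d_4[1] = 127/256*1/4 + 129/256*7/8 = 1157/2048
d_4 = (0=891/2048, 1=1157/2048)

Answer: 891/2048 1157/2048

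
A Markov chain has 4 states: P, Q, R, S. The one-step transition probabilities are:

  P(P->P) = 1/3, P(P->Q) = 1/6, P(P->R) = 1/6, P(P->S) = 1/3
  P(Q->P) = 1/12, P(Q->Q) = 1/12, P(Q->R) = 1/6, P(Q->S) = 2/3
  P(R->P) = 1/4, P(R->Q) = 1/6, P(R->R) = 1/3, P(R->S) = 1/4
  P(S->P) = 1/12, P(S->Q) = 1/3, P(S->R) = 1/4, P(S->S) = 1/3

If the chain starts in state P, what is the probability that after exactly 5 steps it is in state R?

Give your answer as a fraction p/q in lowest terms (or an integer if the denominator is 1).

Answer: 29653/124416

Derivation:
Computing P^5 by repeated multiplication:
P^1 =
  P: [1/3, 1/6, 1/6, 1/3]
  Q: [1/12, 1/12, 1/6, 2/3]
  R: [1/4, 1/6, 1/3, 1/4]
  S: [1/12, 1/3, 1/4, 1/3]
P^2 =
  P: [7/36, 5/24, 2/9, 3/8]
  Q: [19/144, 13/48, 1/4, 25/72]
  R: [29/144, 7/36, 35/144, 13/36]
  S: [7/48, 7/36, 17/72, 61/144]
P^3 =
  P: [73/432, 61/288, 203/864, 83/216]
  Q: [91/576, 349/1728, 205/864, 29/72]
  R: [301/1728, 91/432, 205/864, 653/1728]
  S: [275/1728, 191/864, 139/576, 109/288]
P^4 =
  P: [427/2592, 2209/10368, 137/576, 3985/10368]
  Q: [3367/20736, 4499/20736, 1243/5184, 3949/10368]
  R: [3451/20736, 733/3456, 1643/6912, 3979/10368]
  S: [1129/6912, 2191/10368, 103/432, 8023/20736]
P^5 =
  P: [851/5184, 26497/124416, 29653/124416, 23921/62208]
  Q: [40781/248832, 52769/248832, 29657/124416, 2999/7776]
  R: [13649/82944, 26495/124416, 7411/31104, 3541/9216]
  S: [13595/82944, 41/192, 59383/248832, 11941/31104]

(P^5)[P -> R] = 29653/124416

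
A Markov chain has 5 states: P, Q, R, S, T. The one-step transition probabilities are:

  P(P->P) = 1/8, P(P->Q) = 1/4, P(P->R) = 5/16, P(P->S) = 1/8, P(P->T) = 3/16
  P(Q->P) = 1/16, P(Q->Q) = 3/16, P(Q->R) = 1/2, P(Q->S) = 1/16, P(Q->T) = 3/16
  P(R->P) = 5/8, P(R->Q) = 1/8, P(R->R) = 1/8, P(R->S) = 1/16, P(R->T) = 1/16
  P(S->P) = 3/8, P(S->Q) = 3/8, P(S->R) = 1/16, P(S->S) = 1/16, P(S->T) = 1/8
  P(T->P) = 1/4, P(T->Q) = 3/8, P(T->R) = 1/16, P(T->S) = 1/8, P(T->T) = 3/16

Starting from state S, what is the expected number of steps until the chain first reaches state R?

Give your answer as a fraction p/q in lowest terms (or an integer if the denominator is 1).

Answer: 11168/2719

Derivation:
Let h_i = expected steps to first reach R from state i.
Boundary: h_R = 0.
First-step equations for the other states:
  h_P = 1 + 1/8*h_P + 1/4*h_Q + 5/16*h_R + 1/8*h_S + 3/16*h_T
  h_Q = 1 + 1/16*h_P + 3/16*h_Q + 1/2*h_R + 1/16*h_S + 3/16*h_T
  h_S = 1 + 3/8*h_P + 3/8*h_Q + 1/16*h_R + 1/16*h_S + 1/8*h_T
  h_T = 1 + 1/4*h_P + 3/8*h_Q + 1/16*h_R + 1/8*h_S + 3/16*h_T

Substituting h_R = 0 and rearranging gives the linear system (I - Q) h = 1:
  [7/8, -1/4, -1/8, -3/16] . (h_P, h_Q, h_S, h_T) = 1
  [-1/16, 13/16, -1/16, -3/16] . (h_P, h_Q, h_S, h_T) = 1
  [-3/8, -3/8, 15/16, -1/8] . (h_P, h_Q, h_S, h_T) = 1
  [-1/4, -3/8, -1/8, 13/16] . (h_P, h_Q, h_S, h_T) = 1

Solving yields:
  h_P = 9308/2719
  h_Q = 7556/2719
  h_S = 11168/2719
  h_T = 11416/2719

Starting state is S, so the expected hitting time is h_S = 11168/2719.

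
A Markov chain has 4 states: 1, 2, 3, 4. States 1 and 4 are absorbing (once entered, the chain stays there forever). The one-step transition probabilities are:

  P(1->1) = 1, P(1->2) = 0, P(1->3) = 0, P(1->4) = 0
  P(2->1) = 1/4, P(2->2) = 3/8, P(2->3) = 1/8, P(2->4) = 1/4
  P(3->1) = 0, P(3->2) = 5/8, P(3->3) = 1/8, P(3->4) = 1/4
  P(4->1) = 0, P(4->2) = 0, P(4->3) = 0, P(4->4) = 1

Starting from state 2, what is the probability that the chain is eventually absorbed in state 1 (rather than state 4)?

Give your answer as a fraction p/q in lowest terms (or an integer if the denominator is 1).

Answer: 7/15

Derivation:
Let a_i = P(absorbed in 1 | start in state i).
Boundary conditions: a_1 = 1, a_4 = 0.
For each transient state i, a_i = sum_j P(i->j) * a_j:
  a_2 = 1/4*a_1 + 3/8*a_2 + 1/8*a_3 + 1/4*a_4
  a_3 = 0*a_1 + 5/8*a_2 + 1/8*a_3 + 1/4*a_4

Substituting a_1 = 1 and a_4 = 0, rearrange to (I - Q) a = r where r[i] = P(i -> 1):
  [5/8, -1/8] . (a_2, a_3) = 1/4
  [-5/8, 7/8] . (a_2, a_3) = 0

Solving yields:
  a_2 = 7/15
  a_3 = 1/3

Starting state is 2, so the absorption probability is a_2 = 7/15.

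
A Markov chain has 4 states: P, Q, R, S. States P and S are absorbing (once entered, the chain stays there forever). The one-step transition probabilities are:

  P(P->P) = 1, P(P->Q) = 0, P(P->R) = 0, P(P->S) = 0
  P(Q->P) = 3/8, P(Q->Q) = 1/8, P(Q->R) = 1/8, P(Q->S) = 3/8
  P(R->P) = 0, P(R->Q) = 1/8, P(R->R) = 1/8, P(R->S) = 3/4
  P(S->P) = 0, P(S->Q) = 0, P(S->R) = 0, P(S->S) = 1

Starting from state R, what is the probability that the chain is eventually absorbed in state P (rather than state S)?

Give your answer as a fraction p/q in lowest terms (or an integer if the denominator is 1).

Let a_i = P(absorbed in P | start in state i).
Boundary conditions: a_P = 1, a_S = 0.
For each transient state i, a_i = sum_j P(i->j) * a_j:
  a_Q = 3/8*a_P + 1/8*a_Q + 1/8*a_R + 3/8*a_S
  a_R = 0*a_P + 1/8*a_Q + 1/8*a_R + 3/4*a_S

Substituting a_P = 1 and a_S = 0, rearrange to (I - Q) a = r where r[i] = P(i -> P):
  [7/8, -1/8] . (a_Q, a_R) = 3/8
  [-1/8, 7/8] . (a_Q, a_R) = 0

Solving yields:
  a_Q = 7/16
  a_R = 1/16

Starting state is R, so the absorption probability is a_R = 1/16.

Answer: 1/16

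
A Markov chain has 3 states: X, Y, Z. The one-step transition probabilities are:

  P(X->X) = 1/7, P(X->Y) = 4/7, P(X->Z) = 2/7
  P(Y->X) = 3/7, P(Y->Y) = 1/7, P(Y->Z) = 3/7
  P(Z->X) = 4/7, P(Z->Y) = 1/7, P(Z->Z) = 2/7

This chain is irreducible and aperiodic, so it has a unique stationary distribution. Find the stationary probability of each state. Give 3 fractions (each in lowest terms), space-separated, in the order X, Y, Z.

The stationary distribution satisfies pi = pi * P, i.e.:
  pi_X = 1/7*pi_X + 3/7*pi_Y + 4/7*pi_Z
  pi_Y = 4/7*pi_X + 1/7*pi_Y + 1/7*pi_Z
  pi_Z = 2/7*pi_X + 3/7*pi_Y + 2/7*pi_Z
with normalization: pi_X + pi_Y + pi_Z = 1.

Using the first 2 balance equations plus normalization, the linear system A*pi = b is:
  [-6/7, 3/7, 4/7] . pi = 0
  [4/7, -6/7, 1/7] . pi = 0
  [1, 1, 1] . pi = 1

Solving yields:
  pi_X = 27/73
  pi_Y = 22/73
  pi_Z = 24/73

Verification (pi * P):
  27/73*1/7 + 22/73*3/7 + 24/73*4/7 = 27/73 = pi_X  (ok)
  27/73*4/7 + 22/73*1/7 + 24/73*1/7 = 22/73 = pi_Y  (ok)
  27/73*2/7 + 22/73*3/7 + 24/73*2/7 = 24/73 = pi_Z  (ok)

Answer: 27/73 22/73 24/73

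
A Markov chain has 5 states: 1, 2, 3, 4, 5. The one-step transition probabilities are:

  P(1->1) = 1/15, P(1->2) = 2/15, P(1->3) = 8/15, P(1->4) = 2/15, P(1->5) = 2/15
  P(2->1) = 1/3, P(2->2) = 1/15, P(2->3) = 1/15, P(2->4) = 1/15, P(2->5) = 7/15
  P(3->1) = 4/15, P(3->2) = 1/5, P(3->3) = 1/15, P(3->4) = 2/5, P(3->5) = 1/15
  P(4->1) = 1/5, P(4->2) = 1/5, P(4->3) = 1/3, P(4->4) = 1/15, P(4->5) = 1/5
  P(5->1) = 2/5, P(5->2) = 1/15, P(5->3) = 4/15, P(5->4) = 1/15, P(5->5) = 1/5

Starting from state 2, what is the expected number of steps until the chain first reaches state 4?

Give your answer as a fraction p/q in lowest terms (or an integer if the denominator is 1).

Let h_i = expected steps to first reach 4 from state i.
Boundary: h_4 = 0.
First-step equations for the other states:
  h_1 = 1 + 1/15*h_1 + 2/15*h_2 + 8/15*h_3 + 2/15*h_4 + 2/15*h_5
  h_2 = 1 + 1/3*h_1 + 1/15*h_2 + 1/15*h_3 + 1/15*h_4 + 7/15*h_5
  h_3 = 1 + 4/15*h_1 + 1/5*h_2 + 1/15*h_3 + 2/5*h_4 + 1/15*h_5
  h_5 = 1 + 2/5*h_1 + 1/15*h_2 + 4/15*h_3 + 1/15*h_4 + 1/5*h_5

Substituting h_4 = 0 and rearranging gives the linear system (I - Q) h = 1:
  [14/15, -2/15, -8/15, -2/15] . (h_1, h_2, h_3, h_5) = 1
  [-1/3, 14/15, -1/15, -7/15] . (h_1, h_2, h_3, h_5) = 1
  [-4/15, -1/5, 14/15, -1/15] . (h_1, h_2, h_3, h_5) = 1
  [-2/5, -1/15, -4/15, 4/5] . (h_1, h_2, h_3, h_5) = 1

Solving yields:
  h_1 = 25495/4862
  h_2 = 14980/2431
  h_3 = 20935/4862
  h_5 = 14150/2431

Starting state is 2, so the expected hitting time is h_2 = 14980/2431.

Answer: 14980/2431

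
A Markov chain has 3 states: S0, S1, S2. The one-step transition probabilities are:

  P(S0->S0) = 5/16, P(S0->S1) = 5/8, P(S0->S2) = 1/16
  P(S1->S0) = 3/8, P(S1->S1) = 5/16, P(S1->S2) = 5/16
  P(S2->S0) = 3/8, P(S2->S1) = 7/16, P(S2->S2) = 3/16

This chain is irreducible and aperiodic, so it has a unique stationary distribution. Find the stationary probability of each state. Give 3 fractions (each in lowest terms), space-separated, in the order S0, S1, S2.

The stationary distribution satisfies pi = pi * P, i.e.:
  pi_S0 = 5/16*pi_S0 + 3/8*pi_S1 + 3/8*pi_S2
  pi_S1 = 5/8*pi_S0 + 5/16*pi_S1 + 7/16*pi_S2
  pi_S2 = 1/16*pi_S0 + 5/16*pi_S1 + 3/16*pi_S2
with normalization: pi_S0 + pi_S1 + pi_S2 = 1.

Using the first 2 balance equations plus normalization, the linear system A*pi = b is:
  [-11/16, 3/8, 3/8] . pi = 0
  [5/8, -11/16, 7/16] . pi = 0
  [1, 1, 1] . pi = 1

Solving yields:
  pi_S0 = 6/17
  pi_S1 = 137/306
  pi_S2 = 61/306

Verification (pi * P):
  6/17*5/16 + 137/306*3/8 + 61/306*3/8 = 6/17 = pi_S0  (ok)
  6/17*5/8 + 137/306*5/16 + 61/306*7/16 = 137/306 = pi_S1  (ok)
  6/17*1/16 + 137/306*5/16 + 61/306*3/16 = 61/306 = pi_S2  (ok)

Answer: 6/17 137/306 61/306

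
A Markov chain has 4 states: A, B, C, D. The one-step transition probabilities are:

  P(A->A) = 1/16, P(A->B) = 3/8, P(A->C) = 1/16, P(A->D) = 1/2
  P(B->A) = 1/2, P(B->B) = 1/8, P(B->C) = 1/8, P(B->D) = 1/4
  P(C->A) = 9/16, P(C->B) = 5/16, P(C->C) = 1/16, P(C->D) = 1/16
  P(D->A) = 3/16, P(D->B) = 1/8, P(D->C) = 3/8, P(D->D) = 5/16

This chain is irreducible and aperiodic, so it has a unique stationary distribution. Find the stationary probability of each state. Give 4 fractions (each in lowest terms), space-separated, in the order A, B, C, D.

The stationary distribution satisfies pi = pi * P, i.e.:
  pi_A = 1/16*pi_A + 1/2*pi_B + 9/16*pi_C + 3/16*pi_D
  pi_B = 3/8*pi_A + 1/8*pi_B + 5/16*pi_C + 1/8*pi_D
  pi_C = 1/16*pi_A + 1/8*pi_B + 1/16*pi_C + 3/8*pi_D
  pi_D = 1/2*pi_A + 1/4*pi_B + 1/16*pi_C + 5/16*pi_D
with normalization: pi_A + pi_B + pi_C + pi_D = 1.

Using the first 3 balance equations plus normalization, the linear system A*pi = b is:
  [-15/16, 1/2, 9/16, 3/16] . pi = 0
  [3/8, -7/8, 5/16, 1/8] . pi = 0
  [1/16, 1/8, -15/16, 3/8] . pi = 0
  [1, 1, 1, 1] . pi = 1

Solving yields:
  pi_A = 624/2165
  pi_B = 497/2165
  pi_C = 1126/6495
  pi_D = 2006/6495

Verification (pi * P):
  624/2165*1/16 + 497/2165*1/2 + 1126/6495*9/16 + 2006/6495*3/16 = 624/2165 = pi_A  (ok)
  624/2165*3/8 + 497/2165*1/8 + 1126/6495*5/16 + 2006/6495*1/8 = 497/2165 = pi_B  (ok)
  624/2165*1/16 + 497/2165*1/8 + 1126/6495*1/16 + 2006/6495*3/8 = 1126/6495 = pi_C  (ok)
  624/2165*1/2 + 497/2165*1/4 + 1126/6495*1/16 + 2006/6495*5/16 = 2006/6495 = pi_D  (ok)

Answer: 624/2165 497/2165 1126/6495 2006/6495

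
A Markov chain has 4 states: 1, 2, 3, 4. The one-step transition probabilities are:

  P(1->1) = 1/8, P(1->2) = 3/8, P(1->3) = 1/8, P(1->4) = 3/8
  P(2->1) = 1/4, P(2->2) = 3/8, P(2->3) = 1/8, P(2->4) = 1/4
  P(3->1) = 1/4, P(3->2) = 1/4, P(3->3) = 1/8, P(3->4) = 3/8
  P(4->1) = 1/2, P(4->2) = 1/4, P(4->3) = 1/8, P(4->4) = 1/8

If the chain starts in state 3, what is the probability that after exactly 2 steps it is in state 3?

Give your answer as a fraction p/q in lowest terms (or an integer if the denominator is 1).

Answer: 1/8

Derivation:
Computing P^2 by repeated multiplication:
P^1 =
  1: [1/8, 3/8, 1/8, 3/8]
  2: [1/4, 3/8, 1/8, 1/4]
  3: [1/4, 1/4, 1/8, 3/8]
  4: [1/2, 1/4, 1/8, 1/8]
P^2 =
  1: [21/64, 5/16, 1/8, 15/64]
  2: [9/32, 21/64, 1/8, 17/64]
  3: [5/16, 5/16, 1/8, 1/4]
  4: [7/32, 11/32, 1/8, 5/16]

(P^2)[3 -> 3] = 1/8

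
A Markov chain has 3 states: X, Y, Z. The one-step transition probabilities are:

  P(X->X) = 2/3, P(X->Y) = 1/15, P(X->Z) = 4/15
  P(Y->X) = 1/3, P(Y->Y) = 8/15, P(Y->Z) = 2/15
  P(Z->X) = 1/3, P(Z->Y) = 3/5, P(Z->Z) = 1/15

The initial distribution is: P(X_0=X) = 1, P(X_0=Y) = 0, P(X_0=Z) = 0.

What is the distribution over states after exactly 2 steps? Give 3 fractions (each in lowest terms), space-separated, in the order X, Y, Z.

Answer: 5/9 6/25 46/225

Derivation:
Propagating the distribution step by step (d_{t+1} = d_t * P):
d_0 = (X=1, Y=0, Z=0)
  d_1[X] = 1*2/3 + 0*1/3 + 0*1/3 = 2/3
  d_1[Y] = 1*1/15 + 0*8/15 + 0*3/5 = 1/15
  d_1[Z] = 1*4/15 + 0*2/15 + 0*1/15 = 4/15
d_1 = (X=2/3, Y=1/15, Z=4/15)
  d_2[X] = 2/3*2/3 + 1/15*1/3 + 4/15*1/3 = 5/9
  d_2[Y] = 2/3*1/15 + 1/15*8/15 + 4/15*3/5 = 6/25
  d_2[Z] = 2/3*4/15 + 1/15*2/15 + 4/15*1/15 = 46/225
d_2 = (X=5/9, Y=6/25, Z=46/225)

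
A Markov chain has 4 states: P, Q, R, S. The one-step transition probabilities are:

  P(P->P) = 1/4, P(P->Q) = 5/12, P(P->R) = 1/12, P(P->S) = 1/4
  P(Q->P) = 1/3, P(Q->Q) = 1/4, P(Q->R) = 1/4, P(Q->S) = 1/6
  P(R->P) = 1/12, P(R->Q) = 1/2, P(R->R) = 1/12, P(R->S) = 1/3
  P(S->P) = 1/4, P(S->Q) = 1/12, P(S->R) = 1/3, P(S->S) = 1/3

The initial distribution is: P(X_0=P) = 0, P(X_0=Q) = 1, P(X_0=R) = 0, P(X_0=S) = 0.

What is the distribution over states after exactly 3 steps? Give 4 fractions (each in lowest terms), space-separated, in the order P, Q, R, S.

Propagating the distribution step by step (d_{t+1} = d_t * P):
d_0 = (P=0, Q=1, R=0, S=0)
  d_1[P] = 0*1/4 + 1*1/3 + 0*1/12 + 0*1/4 = 1/3
  d_1[Q] = 0*5/12 + 1*1/4 + 0*1/2 + 0*1/12 = 1/4
  d_1[R] = 0*1/12 + 1*1/4 + 0*1/12 + 0*1/3 = 1/4
  d_1[S] = 0*1/4 + 1*1/6 + 0*1/3 + 0*1/3 = 1/6
d_1 = (P=1/3, Q=1/4, R=1/4, S=1/6)
  d_2[P] = 1/3*1/4 + 1/4*1/3 + 1/4*1/12 + 1/6*1/4 = 11/48
  d_2[Q] = 1/3*5/12 + 1/4*1/4 + 1/4*1/2 + 1/6*1/12 = 49/144
  d_2[R] = 1/3*1/12 + 1/4*1/4 + 1/4*1/12 + 1/6*1/3 = 1/6
  d_2[S] = 1/3*1/4 + 1/4*1/6 + 1/4*1/3 + 1/6*1/3 = 19/72
d_2 = (P=11/48, Q=49/144, R=1/6, S=19/72)
  d_3[P] = 11/48*1/4 + 49/144*1/3 + 1/6*1/12 + 19/72*1/4 = 433/1728
  d_3[Q] = 11/48*5/12 + 49/144*1/4 + 1/6*1/2 + 19/72*1/12 = 247/864
  d_3[R] = 11/48*1/12 + 49/144*1/4 + 1/6*1/12 + 19/72*1/3 = 89/432
  d_3[S] = 11/48*1/4 + 49/144*1/6 + 1/6*1/3 + 19/72*1/3 = 445/1728
d_3 = (P=433/1728, Q=247/864, R=89/432, S=445/1728)

Answer: 433/1728 247/864 89/432 445/1728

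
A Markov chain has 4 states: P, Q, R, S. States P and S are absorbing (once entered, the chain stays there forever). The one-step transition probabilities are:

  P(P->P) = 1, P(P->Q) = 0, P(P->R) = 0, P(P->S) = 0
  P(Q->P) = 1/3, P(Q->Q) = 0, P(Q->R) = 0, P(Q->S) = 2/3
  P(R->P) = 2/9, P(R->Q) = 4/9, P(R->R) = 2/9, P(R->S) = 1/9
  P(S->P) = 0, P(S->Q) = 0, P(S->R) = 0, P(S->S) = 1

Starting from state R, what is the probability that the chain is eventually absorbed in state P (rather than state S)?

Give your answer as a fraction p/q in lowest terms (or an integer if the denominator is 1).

Let a_i = P(absorbed in P | start in state i).
Boundary conditions: a_P = 1, a_S = 0.
For each transient state i, a_i = sum_j P(i->j) * a_j:
  a_Q = 1/3*a_P + 0*a_Q + 0*a_R + 2/3*a_S
  a_R = 2/9*a_P + 4/9*a_Q + 2/9*a_R + 1/9*a_S

Substituting a_P = 1 and a_S = 0, rearrange to (I - Q) a = r where r[i] = P(i -> P):
  [1, 0] . (a_Q, a_R) = 1/3
  [-4/9, 7/9] . (a_Q, a_R) = 2/9

Solving yields:
  a_Q = 1/3
  a_R = 10/21

Starting state is R, so the absorption probability is a_R = 10/21.

Answer: 10/21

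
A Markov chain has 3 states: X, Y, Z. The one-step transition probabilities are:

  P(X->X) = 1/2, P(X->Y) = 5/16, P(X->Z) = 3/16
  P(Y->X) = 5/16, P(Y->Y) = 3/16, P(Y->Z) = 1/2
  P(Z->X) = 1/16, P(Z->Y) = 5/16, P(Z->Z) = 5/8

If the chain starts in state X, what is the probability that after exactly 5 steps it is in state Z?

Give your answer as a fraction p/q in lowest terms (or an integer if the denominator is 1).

Answer: 125137/262144

Derivation:
Computing P^5 by repeated multiplication:
P^1 =
  X: [1/2, 5/16, 3/16]
  Y: [5/16, 3/16, 1/2]
  Z: [1/16, 5/16, 5/8]
P^2 =
  X: [23/64, 35/128, 47/128]
  Y: [63/256, 37/128, 119/256]
  Z: [43/256, 35/128, 143/256]
P^3 =
  X: [295/1024, 285/1024, 111/256]
  Y: [993/4096, 283/1024, 1971/4096]
  Z: [837/4096, 285/1024, 2119/4096]
P^4 =
  X: [4229/16384, 2275/8192, 7605/16384]
  Y: [15575/65536, 2277/8192, 31745/65536]
  Z: [14515/65536, 2275/8192, 32821/65536]
P^5 =
  X: [64187/262144, 18205/65536, 125137/262144]
  Y: [247425/1048576, 18203/65536, 509903/1048576]
  Z: [239941/1048576, 18205/65536, 517355/1048576]

(P^5)[X -> Z] = 125137/262144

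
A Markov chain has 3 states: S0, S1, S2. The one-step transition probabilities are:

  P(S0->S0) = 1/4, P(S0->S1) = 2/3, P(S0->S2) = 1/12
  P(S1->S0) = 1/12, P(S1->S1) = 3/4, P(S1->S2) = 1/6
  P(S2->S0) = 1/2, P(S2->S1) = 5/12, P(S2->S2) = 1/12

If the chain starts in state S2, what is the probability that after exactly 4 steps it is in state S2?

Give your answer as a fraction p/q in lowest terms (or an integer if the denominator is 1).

Answer: 2927/20736

Derivation:
Computing P^4 by repeated multiplication:
P^1 =
  S0: [1/4, 2/3, 1/12]
  S1: [1/12, 3/4, 1/6]
  S2: [1/2, 5/12, 1/12]
P^2 =
  S0: [23/144, 101/144, 5/36]
  S1: [1/6, 11/16, 7/48]
  S2: [29/144, 49/72, 17/144]
P^3 =
  S0: [145/864, 1193/1728, 245/1728]
  S1: [11/64, 11/16, 9/64]
  S2: [287/1728, 1199/1728, 121/864]
P^4 =
  S0: [3533/20736, 7141/10368, 2921/20736]
  S1: [131/768, 529/768, 9/64]
  S2: [439/2592, 14297/20736, 2927/20736]

(P^4)[S2 -> S2] = 2927/20736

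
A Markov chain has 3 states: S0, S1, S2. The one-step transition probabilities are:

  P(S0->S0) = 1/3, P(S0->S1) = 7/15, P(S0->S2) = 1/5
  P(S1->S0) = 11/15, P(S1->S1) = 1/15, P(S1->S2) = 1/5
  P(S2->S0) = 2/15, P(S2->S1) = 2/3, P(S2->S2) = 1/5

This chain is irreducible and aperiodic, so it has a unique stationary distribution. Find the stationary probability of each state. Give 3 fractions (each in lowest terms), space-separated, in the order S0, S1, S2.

The stationary distribution satisfies pi = pi * P, i.e.:
  pi_S0 = 1/3*pi_S0 + 11/15*pi_S1 + 2/15*pi_S2
  pi_S1 = 7/15*pi_S0 + 1/15*pi_S1 + 2/3*pi_S2
  pi_S2 = 1/5*pi_S0 + 1/5*pi_S1 + 1/5*pi_S2
with normalization: pi_S0 + pi_S1 + pi_S2 = 1.

Using the first 2 balance equations plus normalization, the linear system A*pi = b is:
  [-2/3, 11/15, 2/15] . pi = 0
  [7/15, -14/15, 2/3] . pi = 0
  [1, 1, 1] . pi = 1

Solving yields:
  pi_S0 = 46/105
  pi_S1 = 38/105
  pi_S2 = 1/5

Verification (pi * P):
  46/105*1/3 + 38/105*11/15 + 1/5*2/15 = 46/105 = pi_S0  (ok)
  46/105*7/15 + 38/105*1/15 + 1/5*2/3 = 38/105 = pi_S1  (ok)
  46/105*1/5 + 38/105*1/5 + 1/5*1/5 = 1/5 = pi_S2  (ok)

Answer: 46/105 38/105 1/5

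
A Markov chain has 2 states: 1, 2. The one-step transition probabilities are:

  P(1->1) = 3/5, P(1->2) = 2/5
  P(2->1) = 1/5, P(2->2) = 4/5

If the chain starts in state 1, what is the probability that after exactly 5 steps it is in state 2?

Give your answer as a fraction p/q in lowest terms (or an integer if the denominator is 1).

Computing P^5 by repeated multiplication:
P^1 =
  1: [3/5, 2/5]
  2: [1/5, 4/5]
P^2 =
  1: [11/25, 14/25]
  2: [7/25, 18/25]
P^3 =
  1: [47/125, 78/125]
  2: [39/125, 86/125]
P^4 =
  1: [219/625, 406/625]
  2: [203/625, 422/625]
P^5 =
  1: [1063/3125, 2062/3125]
  2: [1031/3125, 2094/3125]

(P^5)[1 -> 2] = 2062/3125

Answer: 2062/3125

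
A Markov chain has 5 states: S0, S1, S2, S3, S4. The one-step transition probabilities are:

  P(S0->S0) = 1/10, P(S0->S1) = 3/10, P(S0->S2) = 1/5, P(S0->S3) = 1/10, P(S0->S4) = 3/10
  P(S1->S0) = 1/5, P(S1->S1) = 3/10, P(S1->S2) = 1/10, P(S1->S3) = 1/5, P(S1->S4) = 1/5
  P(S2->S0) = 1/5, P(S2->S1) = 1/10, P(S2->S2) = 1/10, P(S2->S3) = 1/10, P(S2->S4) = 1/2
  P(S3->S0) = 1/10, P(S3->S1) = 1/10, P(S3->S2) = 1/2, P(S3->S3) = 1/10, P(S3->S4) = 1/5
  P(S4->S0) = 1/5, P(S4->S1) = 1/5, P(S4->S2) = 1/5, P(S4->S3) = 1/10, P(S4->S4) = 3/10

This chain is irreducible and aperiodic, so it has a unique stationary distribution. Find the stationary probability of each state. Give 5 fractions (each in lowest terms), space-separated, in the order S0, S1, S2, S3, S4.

The stationary distribution satisfies pi = pi * P, i.e.:
  pi_S0 = 1/10*pi_S0 + 1/5*pi_S1 + 1/5*pi_S2 + 1/10*pi_S3 + 1/5*pi_S4
  pi_S1 = 3/10*pi_S0 + 3/10*pi_S1 + 1/10*pi_S2 + 1/10*pi_S3 + 1/5*pi_S4
  pi_S2 = 1/5*pi_S0 + 1/10*pi_S1 + 1/10*pi_S2 + 1/2*pi_S3 + 1/5*pi_S4
  pi_S3 = 1/10*pi_S0 + 1/5*pi_S1 + 1/10*pi_S2 + 1/10*pi_S3 + 1/10*pi_S4
  pi_S4 = 3/10*pi_S0 + 1/5*pi_S1 + 1/2*pi_S2 + 1/5*pi_S3 + 3/10*pi_S4
with normalization: pi_S0 + pi_S1 + pi_S2 + pi_S3 + pi_S4 = 1.

Using the first 4 balance equations plus normalization, the linear system A*pi = b is:
  [-9/10, 1/5, 1/5, 1/10, 1/5] . pi = 0
  [3/10, -7/10, 1/10, 1/10, 1/5] . pi = 0
  [1/5, 1/10, -9/10, 1/2, 1/5] . pi = 0
  [1/10, 1/5, 1/10, -9/10, 1/10] . pi = 0
  [1, 1, 1, 1, 1] . pi = 1

Solving yields:
  pi_S0 = 34/199
  pi_S1 = 41/199
  pi_S2 = 39/199
  pi_S3 = 24/199
  pi_S4 = 61/199

Verification (pi * P):
  34/199*1/10 + 41/199*1/5 + 39/199*1/5 + 24/199*1/10 + 61/199*1/5 = 34/199 = pi_S0  (ok)
  34/199*3/10 + 41/199*3/10 + 39/199*1/10 + 24/199*1/10 + 61/199*1/5 = 41/199 = pi_S1  (ok)
  34/199*1/5 + 41/199*1/10 + 39/199*1/10 + 24/199*1/2 + 61/199*1/5 = 39/199 = pi_S2  (ok)
  34/199*1/10 + 41/199*1/5 + 39/199*1/10 + 24/199*1/10 + 61/199*1/10 = 24/199 = pi_S3  (ok)
  34/199*3/10 + 41/199*1/5 + 39/199*1/2 + 24/199*1/5 + 61/199*3/10 = 61/199 = pi_S4  (ok)

Answer: 34/199 41/199 39/199 24/199 61/199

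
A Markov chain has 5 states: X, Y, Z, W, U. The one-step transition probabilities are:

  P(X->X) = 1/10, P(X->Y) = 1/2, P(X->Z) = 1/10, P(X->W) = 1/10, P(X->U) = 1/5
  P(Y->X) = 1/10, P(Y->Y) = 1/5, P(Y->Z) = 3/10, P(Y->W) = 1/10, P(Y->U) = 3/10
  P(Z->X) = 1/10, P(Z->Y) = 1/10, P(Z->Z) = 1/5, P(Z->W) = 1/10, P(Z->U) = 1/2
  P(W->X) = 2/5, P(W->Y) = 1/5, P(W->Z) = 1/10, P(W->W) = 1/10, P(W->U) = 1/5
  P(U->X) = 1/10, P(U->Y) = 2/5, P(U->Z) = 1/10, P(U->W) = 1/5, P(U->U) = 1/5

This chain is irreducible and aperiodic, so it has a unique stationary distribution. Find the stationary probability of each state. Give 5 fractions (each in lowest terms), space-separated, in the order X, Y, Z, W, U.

The stationary distribution satisfies pi = pi * P, i.e.:
  pi_X = 1/10*pi_X + 1/10*pi_Y + 1/10*pi_Z + 2/5*pi_W + 1/10*pi_U
  pi_Y = 1/2*pi_X + 1/5*pi_Y + 1/10*pi_Z + 1/5*pi_W + 2/5*pi_U
  pi_Z = 1/10*pi_X + 3/10*pi_Y + 1/5*pi_Z + 1/10*pi_W + 1/10*pi_U
  pi_W = 1/10*pi_X + 1/10*pi_Y + 1/10*pi_Z + 1/10*pi_W + 1/5*pi_U
  pi_U = 1/5*pi_X + 3/10*pi_Y + 1/2*pi_Z + 1/5*pi_W + 1/5*pi_U
with normalization: pi_X + pi_Y + pi_Z + pi_W + pi_U = 1.

Using the first 4 balance equations plus normalization, the linear system A*pi = b is:
  [-9/10, 1/10, 1/10, 2/5, 1/10] . pi = 0
  [1/2, -4/5, 1/10, 1/5, 2/5] . pi = 0
  [1/10, 3/10, -4/5, 1/10, 1/10] . pi = 0
  [1/10, 1/10, 1/10, -9/10, 1/5] . pi = 0
  [1, 1, 1, 1, 1] . pi = 1

Solving yields:
  pi_X = 1757/12695
  pi_Y = 3557/12695
  pi_Z = 2201/12695
  pi_W = 325/2539
  pi_U = 711/2539

Verification (pi * P):
  1757/12695*1/10 + 3557/12695*1/10 + 2201/12695*1/10 + 325/2539*2/5 + 711/2539*1/10 = 1757/12695 = pi_X  (ok)
  1757/12695*1/2 + 3557/12695*1/5 + 2201/12695*1/10 + 325/2539*1/5 + 711/2539*2/5 = 3557/12695 = pi_Y  (ok)
  1757/12695*1/10 + 3557/12695*3/10 + 2201/12695*1/5 + 325/2539*1/10 + 711/2539*1/10 = 2201/12695 = pi_Z  (ok)
  1757/12695*1/10 + 3557/12695*1/10 + 2201/12695*1/10 + 325/2539*1/10 + 711/2539*1/5 = 325/2539 = pi_W  (ok)
  1757/12695*1/5 + 3557/12695*3/10 + 2201/12695*1/2 + 325/2539*1/5 + 711/2539*1/5 = 711/2539 = pi_U  (ok)

Answer: 1757/12695 3557/12695 2201/12695 325/2539 711/2539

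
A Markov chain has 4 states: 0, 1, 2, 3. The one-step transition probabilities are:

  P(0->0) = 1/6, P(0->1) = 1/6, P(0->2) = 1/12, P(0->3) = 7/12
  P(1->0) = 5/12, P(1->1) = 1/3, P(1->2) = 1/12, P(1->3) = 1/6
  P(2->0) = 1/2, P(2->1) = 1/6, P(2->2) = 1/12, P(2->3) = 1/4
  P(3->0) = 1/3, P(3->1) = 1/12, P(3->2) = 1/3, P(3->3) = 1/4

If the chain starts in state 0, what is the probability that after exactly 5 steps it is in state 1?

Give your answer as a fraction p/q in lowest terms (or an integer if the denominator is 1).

Answer: 2287/13824

Derivation:
Computing P^5 by repeated multiplication:
P^1 =
  0: [1/6, 1/6, 1/12, 7/12]
  1: [5/12, 1/3, 1/12, 1/6]
  2: [1/2, 1/6, 1/12, 1/4]
  3: [1/3, 1/12, 1/3, 1/4]
P^2 =
  0: [1/3, 7/48, 11/48, 7/24]
  1: [11/36, 5/24, 1/8, 13/36]
  2: [5/18, 25/144, 7/48, 29/72]
  3: [49/144, 23/144, 7/48, 17/48]
P^3 =
  0: [21/64, 1/6, 5/32, 67/192]
  1: [277/864, 37/216, 25/144, 289/864]
  2: [563/1728, 35/216, 53/288, 21/64]
  3: [181/576, 283/1728, 11/64, 605/1728]
P^4 =
  0: [367/1152, 127/768, 131/768, 199/576]
  1: [1675/5184, 1735/10368, 577/3456, 37/108]
  2: [1117/3456, 3449/20736, 127/768, 1789/5184]
  3: [6703/20736, 1139/6912, 1181/6912, 7073/20736]
P^5 =
  0: [8915/27648, 2287/13824, 391/2304, 9467/27648]
  1: [4441/13824, 10327/62208, 73/432, 42769/124416]
  2: [79847/248832, 6869/41472, 3517/20736, 85567/248832]
  3: [80041/248832, 41233/248832, 13985/82944, 85603/248832]

(P^5)[0 -> 1] = 2287/13824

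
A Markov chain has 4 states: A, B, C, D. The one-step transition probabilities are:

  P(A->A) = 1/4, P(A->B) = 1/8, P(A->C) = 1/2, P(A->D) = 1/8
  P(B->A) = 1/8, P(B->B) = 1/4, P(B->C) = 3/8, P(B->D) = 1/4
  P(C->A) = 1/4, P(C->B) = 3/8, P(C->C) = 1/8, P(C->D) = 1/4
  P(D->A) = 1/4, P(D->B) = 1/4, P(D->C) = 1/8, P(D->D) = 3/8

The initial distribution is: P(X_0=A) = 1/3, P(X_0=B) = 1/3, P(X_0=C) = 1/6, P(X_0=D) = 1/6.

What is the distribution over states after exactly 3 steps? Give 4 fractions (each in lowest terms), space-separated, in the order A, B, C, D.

Propagating the distribution step by step (d_{t+1} = d_t * P):
d_0 = (A=1/3, B=1/3, C=1/6, D=1/6)
  d_1[A] = 1/3*1/4 + 1/3*1/8 + 1/6*1/4 + 1/6*1/4 = 5/24
  d_1[B] = 1/3*1/8 + 1/3*1/4 + 1/6*3/8 + 1/6*1/4 = 11/48
  d_1[C] = 1/3*1/2 + 1/3*3/8 + 1/6*1/8 + 1/6*1/8 = 1/3
  d_1[D] = 1/3*1/8 + 1/3*1/4 + 1/6*1/4 + 1/6*3/8 = 11/48
d_1 = (A=5/24, B=11/48, C=1/3, D=11/48)
  d_2[A] = 5/24*1/4 + 11/48*1/8 + 1/3*1/4 + 11/48*1/4 = 85/384
  d_2[B] = 5/24*1/8 + 11/48*1/4 + 1/3*3/8 + 11/48*1/4 = 17/64
  d_2[C] = 5/24*1/2 + 11/48*3/8 + 1/3*1/8 + 11/48*1/8 = 25/96
  d_2[D] = 5/24*1/8 + 11/48*1/4 + 1/3*1/4 + 11/48*3/8 = 97/384
d_2 = (A=85/384, B=17/64, C=25/96, D=97/384)
  d_3[A] = 85/384*1/4 + 17/64*1/8 + 25/96*1/4 + 97/384*1/4 = 111/512
  d_3[B] = 85/384*1/8 + 17/64*1/4 + 25/96*3/8 + 97/384*1/4 = 261/1024
  d_3[C] = 85/384*1/2 + 17/64*3/8 + 25/96*1/8 + 97/384*1/8 = 281/1024
  d_3[D] = 85/384*1/8 + 17/64*1/4 + 25/96*1/4 + 97/384*3/8 = 65/256
d_3 = (A=111/512, B=261/1024, C=281/1024, D=65/256)

Answer: 111/512 261/1024 281/1024 65/256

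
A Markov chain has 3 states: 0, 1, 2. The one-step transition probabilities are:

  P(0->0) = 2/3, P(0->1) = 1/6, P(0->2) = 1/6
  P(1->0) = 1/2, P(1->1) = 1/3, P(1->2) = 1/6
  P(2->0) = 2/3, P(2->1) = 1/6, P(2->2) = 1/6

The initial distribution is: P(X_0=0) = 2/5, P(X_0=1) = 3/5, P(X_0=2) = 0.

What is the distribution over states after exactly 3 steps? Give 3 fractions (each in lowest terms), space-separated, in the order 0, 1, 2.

Answer: 341/540 109/540 1/6

Derivation:
Propagating the distribution step by step (d_{t+1} = d_t * P):
d_0 = (0=2/5, 1=3/5, 2=0)
  d_1[0] = 2/5*2/3 + 3/5*1/2 + 0*2/3 = 17/30
  d_1[1] = 2/5*1/6 + 3/5*1/3 + 0*1/6 = 4/15
  d_1[2] = 2/5*1/6 + 3/5*1/6 + 0*1/6 = 1/6
d_1 = (0=17/30, 1=4/15, 2=1/6)
  d_2[0] = 17/30*2/3 + 4/15*1/2 + 1/6*2/3 = 28/45
  d_2[1] = 17/30*1/6 + 4/15*1/3 + 1/6*1/6 = 19/90
  d_2[2] = 17/30*1/6 + 4/15*1/6 + 1/6*1/6 = 1/6
d_2 = (0=28/45, 1=19/90, 2=1/6)
  d_3[0] = 28/45*2/3 + 19/90*1/2 + 1/6*2/3 = 341/540
  d_3[1] = 28/45*1/6 + 19/90*1/3 + 1/6*1/6 = 109/540
  d_3[2] = 28/45*1/6 + 19/90*1/6 + 1/6*1/6 = 1/6
d_3 = (0=341/540, 1=109/540, 2=1/6)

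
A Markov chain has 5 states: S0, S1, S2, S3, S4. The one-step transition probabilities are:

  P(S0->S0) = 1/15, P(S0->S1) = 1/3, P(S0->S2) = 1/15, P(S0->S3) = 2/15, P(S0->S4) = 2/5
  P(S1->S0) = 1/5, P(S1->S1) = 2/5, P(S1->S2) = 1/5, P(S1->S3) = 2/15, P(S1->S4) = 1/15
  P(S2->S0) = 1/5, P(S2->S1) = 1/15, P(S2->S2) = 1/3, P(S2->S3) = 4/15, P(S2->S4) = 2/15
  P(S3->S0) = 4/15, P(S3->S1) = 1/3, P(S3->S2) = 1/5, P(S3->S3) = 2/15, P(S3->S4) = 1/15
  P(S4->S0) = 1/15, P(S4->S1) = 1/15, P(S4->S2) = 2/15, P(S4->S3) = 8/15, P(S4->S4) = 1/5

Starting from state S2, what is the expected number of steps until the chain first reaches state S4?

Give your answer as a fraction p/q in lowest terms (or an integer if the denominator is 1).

Let h_i = expected steps to first reach S4 from state i.
Boundary: h_S4 = 0.
First-step equations for the other states:
  h_S0 = 1 + 1/15*h_S0 + 1/3*h_S1 + 1/15*h_S2 + 2/15*h_S3 + 2/5*h_S4
  h_S1 = 1 + 1/5*h_S0 + 2/5*h_S1 + 1/5*h_S2 + 2/15*h_S3 + 1/15*h_S4
  h_S2 = 1 + 1/5*h_S0 + 1/15*h_S1 + 1/3*h_S2 + 4/15*h_S3 + 2/15*h_S4
  h_S3 = 1 + 4/15*h_S0 + 1/3*h_S1 + 1/5*h_S2 + 2/15*h_S3 + 1/15*h_S4

Substituting h_S4 = 0 and rearranging gives the linear system (I - Q) h = 1:
  [14/15, -1/3, -1/15, -2/15] . (h_S0, h_S1, h_S2, h_S3) = 1
  [-1/5, 3/5, -1/5, -2/15] . (h_S0, h_S1, h_S2, h_S3) = 1
  [-1/5, -1/15, 2/3, -4/15] . (h_S0, h_S1, h_S2, h_S3) = 1
  [-4/15, -1/3, -1/5, 13/15] . (h_S0, h_S1, h_S2, h_S3) = 1

Solving yields:
  h_S0 = 7122/1415
  h_S1 = 9957/1415
  h_S2 = 9162/1415
  h_S3 = 9768/1415

Starting state is S2, so the expected hitting time is h_S2 = 9162/1415.

Answer: 9162/1415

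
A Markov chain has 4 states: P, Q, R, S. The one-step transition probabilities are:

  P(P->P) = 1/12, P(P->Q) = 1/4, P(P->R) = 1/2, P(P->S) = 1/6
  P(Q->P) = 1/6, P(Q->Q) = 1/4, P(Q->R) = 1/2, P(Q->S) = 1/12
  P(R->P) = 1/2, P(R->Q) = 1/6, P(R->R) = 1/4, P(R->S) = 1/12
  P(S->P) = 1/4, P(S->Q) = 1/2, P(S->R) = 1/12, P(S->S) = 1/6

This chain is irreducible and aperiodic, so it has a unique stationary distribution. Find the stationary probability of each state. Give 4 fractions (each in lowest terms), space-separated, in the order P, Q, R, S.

Answer: 589/2150 107/430 777/2150 249/2150

Derivation:
The stationary distribution satisfies pi = pi * P, i.e.:
  pi_P = 1/12*pi_P + 1/6*pi_Q + 1/2*pi_R + 1/4*pi_S
  pi_Q = 1/4*pi_P + 1/4*pi_Q + 1/6*pi_R + 1/2*pi_S
  pi_R = 1/2*pi_P + 1/2*pi_Q + 1/4*pi_R + 1/12*pi_S
  pi_S = 1/6*pi_P + 1/12*pi_Q + 1/12*pi_R + 1/6*pi_S
with normalization: pi_P + pi_Q + pi_R + pi_S = 1.

Using the first 3 balance equations plus normalization, the linear system A*pi = b is:
  [-11/12, 1/6, 1/2, 1/4] . pi = 0
  [1/4, -3/4, 1/6, 1/2] . pi = 0
  [1/2, 1/2, -3/4, 1/12] . pi = 0
  [1, 1, 1, 1] . pi = 1

Solving yields:
  pi_P = 589/2150
  pi_Q = 107/430
  pi_R = 777/2150
  pi_S = 249/2150

Verification (pi * P):
  589/2150*1/12 + 107/430*1/6 + 777/2150*1/2 + 249/2150*1/4 = 589/2150 = pi_P  (ok)
  589/2150*1/4 + 107/430*1/4 + 777/2150*1/6 + 249/2150*1/2 = 107/430 = pi_Q  (ok)
  589/2150*1/2 + 107/430*1/2 + 777/2150*1/4 + 249/2150*1/12 = 777/2150 = pi_R  (ok)
  589/2150*1/6 + 107/430*1/12 + 777/2150*1/12 + 249/2150*1/6 = 249/2150 = pi_S  (ok)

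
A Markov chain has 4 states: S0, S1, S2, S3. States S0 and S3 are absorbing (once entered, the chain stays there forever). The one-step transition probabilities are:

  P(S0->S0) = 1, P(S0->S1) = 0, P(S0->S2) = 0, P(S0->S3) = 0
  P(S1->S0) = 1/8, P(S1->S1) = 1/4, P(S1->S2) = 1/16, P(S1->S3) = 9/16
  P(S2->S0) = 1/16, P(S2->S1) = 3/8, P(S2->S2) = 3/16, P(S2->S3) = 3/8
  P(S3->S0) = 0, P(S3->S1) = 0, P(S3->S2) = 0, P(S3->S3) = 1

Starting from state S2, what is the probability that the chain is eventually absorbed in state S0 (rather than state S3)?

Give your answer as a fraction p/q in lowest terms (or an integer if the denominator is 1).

Let a_i = P(absorbed in S0 | start in state i).
Boundary conditions: a_S0 = 1, a_S3 = 0.
For each transient state i, a_i = sum_j P(i->j) * a_j:
  a_S1 = 1/8*a_S0 + 1/4*a_S1 + 1/16*a_S2 + 9/16*a_S3
  a_S2 = 1/16*a_S0 + 3/8*a_S1 + 3/16*a_S2 + 3/8*a_S3

Substituting a_S0 = 1 and a_S3 = 0, rearrange to (I - Q) a = r where r[i] = P(i -> S0):
  [3/4, -1/16] . (a_S1, a_S2) = 1/8
  [-3/8, 13/16] . (a_S1, a_S2) = 1/16

Solving yields:
  a_S1 = 9/50
  a_S2 = 4/25

Starting state is S2, so the absorption probability is a_S2 = 4/25.

Answer: 4/25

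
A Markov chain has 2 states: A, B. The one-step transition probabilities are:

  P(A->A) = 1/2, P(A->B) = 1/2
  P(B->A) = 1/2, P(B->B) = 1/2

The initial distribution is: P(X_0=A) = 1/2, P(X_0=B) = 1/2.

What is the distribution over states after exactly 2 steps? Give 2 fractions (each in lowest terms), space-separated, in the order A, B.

Propagating the distribution step by step (d_{t+1} = d_t * P):
d_0 = (A=1/2, B=1/2)
  d_1[A] = 1/2*1/2 + 1/2*1/2 = 1/2
  d_1[B] = 1/2*1/2 + 1/2*1/2 = 1/2
d_1 = (A=1/2, B=1/2)
  d_2[A] = 1/2*1/2 + 1/2*1/2 = 1/2
  d_2[B] = 1/2*1/2 + 1/2*1/2 = 1/2
d_2 = (A=1/2, B=1/2)

Answer: 1/2 1/2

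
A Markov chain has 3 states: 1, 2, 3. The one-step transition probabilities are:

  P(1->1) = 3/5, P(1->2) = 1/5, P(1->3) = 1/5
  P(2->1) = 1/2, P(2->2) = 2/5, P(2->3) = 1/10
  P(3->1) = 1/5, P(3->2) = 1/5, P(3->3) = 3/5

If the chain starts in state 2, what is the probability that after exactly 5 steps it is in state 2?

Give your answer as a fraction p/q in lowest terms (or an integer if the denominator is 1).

Answer: 782/3125

Derivation:
Computing P^5 by repeated multiplication:
P^1 =
  1: [3/5, 1/5, 1/5]
  2: [1/2, 2/5, 1/10]
  3: [1/5, 1/5, 3/5]
P^2 =
  1: [1/2, 6/25, 13/50]
  2: [13/25, 7/25, 1/5]
  3: [17/50, 6/25, 21/50]
P^3 =
  1: [59/125, 31/125, 7/25]
  2: [123/250, 32/125, 63/250]
  3: [51/125, 31/125, 43/125]
P^4 =
  1: [579/1250, 156/625, 359/1250]
  2: [296/625, 157/625, 172/625]
  3: [547/1250, 156/625, 391/1250]
P^5 =
  1: [1438/3125, 781/3125, 906/3125]
  2: [581/1250, 782/3125, 1781/6250]
  3: [1406/3125, 781/3125, 938/3125]

(P^5)[2 -> 2] = 782/3125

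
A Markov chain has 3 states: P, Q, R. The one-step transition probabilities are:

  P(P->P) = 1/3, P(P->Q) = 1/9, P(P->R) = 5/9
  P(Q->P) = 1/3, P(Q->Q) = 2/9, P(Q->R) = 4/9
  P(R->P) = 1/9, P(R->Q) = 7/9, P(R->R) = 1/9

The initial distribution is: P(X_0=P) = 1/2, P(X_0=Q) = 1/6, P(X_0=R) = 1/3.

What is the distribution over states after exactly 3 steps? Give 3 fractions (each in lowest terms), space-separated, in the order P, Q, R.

Answer: 562/2187 1687/4374 521/1458

Derivation:
Propagating the distribution step by step (d_{t+1} = d_t * P):
d_0 = (P=1/2, Q=1/6, R=1/3)
  d_1[P] = 1/2*1/3 + 1/6*1/3 + 1/3*1/9 = 7/27
  d_1[Q] = 1/2*1/9 + 1/6*2/9 + 1/3*7/9 = 19/54
  d_1[R] = 1/2*5/9 + 1/6*4/9 + 1/3*1/9 = 7/18
d_1 = (P=7/27, Q=19/54, R=7/18)
  d_2[P] = 7/27*1/3 + 19/54*1/3 + 7/18*1/9 = 20/81
  d_2[Q] = 7/27*1/9 + 19/54*2/9 + 7/18*7/9 = 199/486
  d_2[R] = 7/27*5/9 + 19/54*4/9 + 7/18*1/9 = 167/486
d_2 = (P=20/81, Q=199/486, R=167/486)
  d_3[P] = 20/81*1/3 + 199/486*1/3 + 167/486*1/9 = 562/2187
  d_3[Q] = 20/81*1/9 + 199/486*2/9 + 167/486*7/9 = 1687/4374
  d_3[R] = 20/81*5/9 + 199/486*4/9 + 167/486*1/9 = 521/1458
d_3 = (P=562/2187, Q=1687/4374, R=521/1458)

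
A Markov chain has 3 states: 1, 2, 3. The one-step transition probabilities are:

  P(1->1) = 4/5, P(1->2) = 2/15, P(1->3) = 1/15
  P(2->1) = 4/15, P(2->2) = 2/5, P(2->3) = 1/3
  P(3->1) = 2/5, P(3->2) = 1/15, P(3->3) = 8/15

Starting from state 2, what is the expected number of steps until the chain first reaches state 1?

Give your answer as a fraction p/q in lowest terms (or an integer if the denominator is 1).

Let h_i = expected steps to first reach 1 from state i.
Boundary: h_1 = 0.
First-step equations for the other states:
  h_2 = 1 + 4/15*h_1 + 2/5*h_2 + 1/3*h_3
  h_3 = 1 + 2/5*h_1 + 1/15*h_2 + 8/15*h_3

Substituting h_1 = 0 and rearranging gives the linear system (I - Q) h = 1:
  [3/5, -1/3] . (h_2, h_3) = 1
  [-1/15, 7/15] . (h_2, h_3) = 1

Solving yields:
  h_2 = 90/29
  h_3 = 75/29

Starting state is 2, so the expected hitting time is h_2 = 90/29.

Answer: 90/29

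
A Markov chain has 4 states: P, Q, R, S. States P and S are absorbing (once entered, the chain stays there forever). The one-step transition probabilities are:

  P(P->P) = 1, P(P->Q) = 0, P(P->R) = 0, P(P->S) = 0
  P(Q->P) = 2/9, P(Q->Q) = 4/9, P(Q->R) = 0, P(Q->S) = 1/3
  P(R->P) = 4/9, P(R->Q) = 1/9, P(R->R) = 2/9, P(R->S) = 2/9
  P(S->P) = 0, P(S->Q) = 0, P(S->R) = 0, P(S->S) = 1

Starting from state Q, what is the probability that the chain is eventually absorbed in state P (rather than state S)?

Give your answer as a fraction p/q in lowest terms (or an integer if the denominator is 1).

Answer: 2/5

Derivation:
Let a_i = P(absorbed in P | start in state i).
Boundary conditions: a_P = 1, a_S = 0.
For each transient state i, a_i = sum_j P(i->j) * a_j:
  a_Q = 2/9*a_P + 4/9*a_Q + 0*a_R + 1/3*a_S
  a_R = 4/9*a_P + 1/9*a_Q + 2/9*a_R + 2/9*a_S

Substituting a_P = 1 and a_S = 0, rearrange to (I - Q) a = r where r[i] = P(i -> P):
  [5/9, 0] . (a_Q, a_R) = 2/9
  [-1/9, 7/9] . (a_Q, a_R) = 4/9

Solving yields:
  a_Q = 2/5
  a_R = 22/35

Starting state is Q, so the absorption probability is a_Q = 2/5.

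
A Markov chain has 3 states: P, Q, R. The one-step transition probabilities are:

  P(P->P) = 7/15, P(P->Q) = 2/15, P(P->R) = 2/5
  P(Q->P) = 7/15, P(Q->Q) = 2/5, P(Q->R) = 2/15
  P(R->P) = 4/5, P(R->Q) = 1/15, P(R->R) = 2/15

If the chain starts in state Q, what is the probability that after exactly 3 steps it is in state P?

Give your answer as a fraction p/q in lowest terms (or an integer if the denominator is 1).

Computing P^3 by repeated multiplication:
P^1 =
  P: [7/15, 2/15, 2/5]
  Q: [7/15, 2/5, 2/15]
  R: [4/5, 1/15, 2/15]
P^2 =
  P: [3/5, 32/225, 58/225]
  Q: [23/45, 52/225, 58/225]
  R: [23/45, 32/225, 26/75]
P^3 =
  P: [373/675, 104/675, 22/75]
  Q: [373/675, 8/45, 182/675]
  R: [131/225, 4/27, 182/675]

(P^3)[Q -> P] = 373/675

Answer: 373/675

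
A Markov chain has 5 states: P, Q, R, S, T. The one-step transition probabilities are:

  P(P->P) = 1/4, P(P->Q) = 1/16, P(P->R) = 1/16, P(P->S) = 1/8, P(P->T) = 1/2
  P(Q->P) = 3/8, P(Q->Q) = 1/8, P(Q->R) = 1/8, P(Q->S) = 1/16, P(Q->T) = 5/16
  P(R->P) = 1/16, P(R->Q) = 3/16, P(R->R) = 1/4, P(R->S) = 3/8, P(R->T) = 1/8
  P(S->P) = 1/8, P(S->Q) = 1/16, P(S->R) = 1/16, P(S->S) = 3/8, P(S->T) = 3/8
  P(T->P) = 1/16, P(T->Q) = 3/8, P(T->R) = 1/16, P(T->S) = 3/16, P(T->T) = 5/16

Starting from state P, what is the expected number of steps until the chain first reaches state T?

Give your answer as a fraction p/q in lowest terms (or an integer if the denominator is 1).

Let h_i = expected steps to first reach T from state i.
Boundary: h_T = 0.
First-step equations for the other states:
  h_P = 1 + 1/4*h_P + 1/16*h_Q + 1/16*h_R + 1/8*h_S + 1/2*h_T
  h_Q = 1 + 3/8*h_P + 1/8*h_Q + 1/8*h_R + 1/16*h_S + 5/16*h_T
  h_R = 1 + 1/16*h_P + 3/16*h_Q + 1/4*h_R + 3/8*h_S + 1/8*h_T
  h_S = 1 + 1/8*h_P + 1/16*h_Q + 1/16*h_R + 3/8*h_S + 3/8*h_T

Substituting h_T = 0 and rearranging gives the linear system (I - Q) h = 1:
  [3/4, -1/16, -1/16, -1/8] . (h_P, h_Q, h_R, h_S) = 1
  [-3/8, 7/8, -1/8, -1/16] . (h_P, h_Q, h_R, h_S) = 1
  [-1/16, -3/16, 3/4, -3/8] . (h_P, h_Q, h_R, h_S) = 1
  [-1/8, -1/16, -1/16, 5/8] . (h_P, h_Q, h_R, h_S) = 1

Solving yields:
  h_P = 6176/2661
  h_Q = 7568/2661
  h_R = 28672/7983
  h_S = 21616/7983

Starting state is P, so the expected hitting time is h_P = 6176/2661.

Answer: 6176/2661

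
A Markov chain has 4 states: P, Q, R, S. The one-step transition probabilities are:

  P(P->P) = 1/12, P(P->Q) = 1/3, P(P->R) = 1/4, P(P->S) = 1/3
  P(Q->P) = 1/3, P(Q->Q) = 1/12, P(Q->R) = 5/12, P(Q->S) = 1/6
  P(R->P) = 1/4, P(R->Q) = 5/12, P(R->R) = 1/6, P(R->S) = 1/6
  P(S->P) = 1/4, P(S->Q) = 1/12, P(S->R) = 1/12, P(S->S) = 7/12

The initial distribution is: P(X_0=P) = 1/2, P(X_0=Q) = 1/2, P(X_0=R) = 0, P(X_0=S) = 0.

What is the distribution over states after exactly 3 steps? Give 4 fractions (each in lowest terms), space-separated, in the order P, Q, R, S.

Propagating the distribution step by step (d_{t+1} = d_t * P):
d_0 = (P=1/2, Q=1/2, R=0, S=0)
  d_1[P] = 1/2*1/12 + 1/2*1/3 + 0*1/4 + 0*1/4 = 5/24
  d_1[Q] = 1/2*1/3 + 1/2*1/12 + 0*5/12 + 0*1/12 = 5/24
  d_1[R] = 1/2*1/4 + 1/2*5/12 + 0*1/6 + 0*1/12 = 1/3
  d_1[S] = 1/2*1/3 + 1/2*1/6 + 0*1/6 + 0*7/12 = 1/4
d_1 = (P=5/24, Q=5/24, R=1/3, S=1/4)
  d_2[P] = 5/24*1/12 + 5/24*1/3 + 1/3*1/4 + 1/4*1/4 = 67/288
  d_2[Q] = 5/24*1/3 + 5/24*1/12 + 1/3*5/12 + 1/4*1/12 = 71/288
  d_2[R] = 5/24*1/4 + 5/24*5/12 + 1/3*1/6 + 1/4*1/12 = 31/144
  d_2[S] = 5/24*1/3 + 5/24*1/6 + 1/3*1/6 + 1/4*7/12 = 11/36
d_2 = (P=67/288, Q=71/288, R=31/144, S=11/36)
  d_3[P] = 67/288*1/12 + 71/288*1/3 + 31/144*1/4 + 11/36*1/4 = 89/384
  d_3[Q] = 67/288*1/3 + 71/288*1/12 + 31/144*5/12 + 11/36*1/12 = 737/3456
  d_3[R] = 67/288*1/4 + 71/288*5/12 + 31/144*1/6 + 11/36*1/12 = 2/9
  d_3[S] = 67/288*1/3 + 71/288*1/6 + 31/144*1/6 + 11/36*7/12 = 575/1728
d_3 = (P=89/384, Q=737/3456, R=2/9, S=575/1728)

Answer: 89/384 737/3456 2/9 575/1728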